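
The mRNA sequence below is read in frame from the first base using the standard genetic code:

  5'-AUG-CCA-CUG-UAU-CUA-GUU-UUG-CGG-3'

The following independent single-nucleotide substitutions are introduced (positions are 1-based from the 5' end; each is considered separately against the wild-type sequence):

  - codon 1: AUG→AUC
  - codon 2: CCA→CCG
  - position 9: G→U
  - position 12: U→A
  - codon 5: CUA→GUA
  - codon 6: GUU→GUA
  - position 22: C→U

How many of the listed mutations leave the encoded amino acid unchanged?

Codon 1: AUG (Met) → AUC (Ile) — missense.
Codon 2: CCA (Pro) → CCG (Pro) — synonymous.
Codon 3: CUG (Leu) → CUU (Leu) — synonymous.
Codon 4: UAU (Tyr) → UAA (Stop) — nonsense.
Codon 5: CUA (Leu) → GUA (Val) — missense.
Codon 6: GUU (Val) → GUA (Val) — synonymous.
Codon 8: CGG (Arg) → UGG (Trp) — missense.
Synonymous: 3 of 7.

3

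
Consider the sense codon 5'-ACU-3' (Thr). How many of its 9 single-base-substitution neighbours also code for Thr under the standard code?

3

Position 1: none → 0 synonymous.
Position 2: none → 0 synonymous.
Position 3: ACC, ACA, ACG → 3 synonymous.
Total: 0 + 0 + 3 = 3.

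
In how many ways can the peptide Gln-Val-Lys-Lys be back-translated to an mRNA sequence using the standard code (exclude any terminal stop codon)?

Gln: 2 codons.
Val: 4 codons.
Lys: 2 codons.
Lys: 2 codons.
2 × 4 × 2 × 2 = 32.

32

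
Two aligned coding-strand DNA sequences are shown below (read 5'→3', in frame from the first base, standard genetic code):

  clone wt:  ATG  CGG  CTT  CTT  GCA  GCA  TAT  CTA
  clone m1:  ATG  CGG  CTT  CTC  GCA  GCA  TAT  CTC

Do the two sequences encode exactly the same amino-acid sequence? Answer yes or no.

Codon 1: ATG Met / ATG Met — identical.
Codon 2: CGG Arg / CGG Arg — identical.
Codon 3: CTT Leu / CTT Leu — identical.
Codon 4: CTT Leu / CTC Leu — synonymous.
Codon 5: GCA Ala / GCA Ala — identical.
Codon 6: GCA Ala / GCA Ala — identical.
Codon 7: TAT Tyr / TAT Tyr — identical.
Codon 8: CTA Leu / CTC Leu — synonymous.
Nonsynonymous differences: 0 → same protein.

yes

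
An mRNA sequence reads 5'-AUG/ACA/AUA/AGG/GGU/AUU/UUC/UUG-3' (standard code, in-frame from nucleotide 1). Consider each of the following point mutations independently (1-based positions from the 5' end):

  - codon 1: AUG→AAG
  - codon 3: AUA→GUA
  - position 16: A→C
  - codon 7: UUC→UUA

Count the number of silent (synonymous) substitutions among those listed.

0

Codon 1: AUG (Met) → AAG (Lys) — missense.
Codon 3: AUA (Ile) → GUA (Val) — missense.
Codon 6: AUU (Ile) → CUU (Leu) — missense.
Codon 7: UUC (Phe) → UUA (Leu) — missense.
Synonymous: 0 of 4.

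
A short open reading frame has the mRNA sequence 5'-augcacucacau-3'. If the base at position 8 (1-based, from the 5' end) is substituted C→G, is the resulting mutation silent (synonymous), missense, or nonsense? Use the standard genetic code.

nonsense

Position 8 falls in codon 3: UCA → Ser.
After the substitution the codon is UGA → Stop.
The new codon is a stop codon, so this is a nonsense mutation.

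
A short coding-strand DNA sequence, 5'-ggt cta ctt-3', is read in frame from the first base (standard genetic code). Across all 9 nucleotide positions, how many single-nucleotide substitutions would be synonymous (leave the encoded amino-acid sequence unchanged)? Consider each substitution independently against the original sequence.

Codon 1 (GGT, Gly): 3 synonymous substitutions.
Codon 2 (CTA, Leu): 4 synonymous substitutions.
Codon 3 (CTT, Leu): 3 synonymous substitutions.
Total: 3 + 4 + 3 = 10.

10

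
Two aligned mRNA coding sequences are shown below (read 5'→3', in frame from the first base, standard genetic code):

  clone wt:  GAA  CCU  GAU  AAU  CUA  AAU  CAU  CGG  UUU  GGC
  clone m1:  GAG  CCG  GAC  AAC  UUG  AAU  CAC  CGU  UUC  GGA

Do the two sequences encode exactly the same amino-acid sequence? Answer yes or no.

yes

Codon 1: GAA Glu / GAG Glu — synonymous.
Codon 2: CCU Pro / CCG Pro — synonymous.
Codon 3: GAU Asp / GAC Asp — synonymous.
Codon 4: AAU Asn / AAC Asn — synonymous.
Codon 5: CUA Leu / UUG Leu — synonymous.
Codon 6: AAU Asn / AAU Asn — identical.
Codon 7: CAU His / CAC His — synonymous.
Codon 8: CGG Arg / CGU Arg — synonymous.
Codon 9: UUU Phe / UUC Phe — synonymous.
Codon 10: GGC Gly / GGA Gly — synonymous.
Nonsynonymous differences: 0 → same protein.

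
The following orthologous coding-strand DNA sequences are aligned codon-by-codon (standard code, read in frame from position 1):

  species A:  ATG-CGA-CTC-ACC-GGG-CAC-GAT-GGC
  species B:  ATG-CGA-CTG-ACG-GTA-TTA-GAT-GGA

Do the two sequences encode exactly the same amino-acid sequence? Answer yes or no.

Codon 1: ATG Met / ATG Met — identical.
Codon 2: CGA Arg / CGA Arg — identical.
Codon 3: CTC Leu / CTG Leu — synonymous.
Codon 4: ACC Thr / ACG Thr — synonymous.
Codon 5: GGG Gly / GTA Val — nonsynonymous.
Codon 6: CAC His / TTA Leu — nonsynonymous.
Codon 7: GAT Asp / GAT Asp — identical.
Codon 8: GGC Gly / GGA Gly — synonymous.
Nonsynonymous differences: 2 → different protein.

no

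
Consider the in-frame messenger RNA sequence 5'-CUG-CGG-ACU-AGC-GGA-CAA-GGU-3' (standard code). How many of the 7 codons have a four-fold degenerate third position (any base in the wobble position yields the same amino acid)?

Codon 1 CUG (Leu): third position 4-fold.
Codon 2 CGG (Arg): third position 4-fold.
Codon 3 ACU (Thr): third position 4-fold.
Codon 4 AGC (Ser): third position 2-fold.
Codon 5 GGA (Gly): third position 4-fold.
Codon 6 CAA (Gln): third position 2-fold.
Codon 7 GGU (Gly): third position 4-fold.
Four-fold degenerate third positions: 5.

5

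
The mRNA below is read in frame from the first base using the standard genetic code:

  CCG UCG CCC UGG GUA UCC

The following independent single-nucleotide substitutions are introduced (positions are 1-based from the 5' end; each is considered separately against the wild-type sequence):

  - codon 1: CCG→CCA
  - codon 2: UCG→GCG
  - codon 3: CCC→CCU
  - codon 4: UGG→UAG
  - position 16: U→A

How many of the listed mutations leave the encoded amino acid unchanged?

Codon 1: CCG (Pro) → CCA (Pro) — synonymous.
Codon 2: UCG (Ser) → GCG (Ala) — missense.
Codon 3: CCC (Pro) → CCU (Pro) — synonymous.
Codon 4: UGG (Trp) → UAG (Stop) — nonsense.
Codon 6: UCC (Ser) → ACC (Thr) — missense.
Synonymous: 2 of 5.

2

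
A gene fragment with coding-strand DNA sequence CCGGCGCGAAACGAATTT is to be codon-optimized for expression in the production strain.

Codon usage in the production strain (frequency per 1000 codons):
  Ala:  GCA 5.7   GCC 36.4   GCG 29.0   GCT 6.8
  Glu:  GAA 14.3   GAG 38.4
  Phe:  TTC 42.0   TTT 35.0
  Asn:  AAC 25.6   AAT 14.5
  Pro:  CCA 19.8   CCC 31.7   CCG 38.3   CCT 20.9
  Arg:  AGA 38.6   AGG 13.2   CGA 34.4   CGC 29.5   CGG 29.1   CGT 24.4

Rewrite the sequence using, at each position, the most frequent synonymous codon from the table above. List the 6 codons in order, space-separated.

CCG GCC AGA AAC GAG TTC

Codon 1 (Pro): best is CCG at 38.3.
Codon 2 (Ala): best is GCC at 36.4.
Codon 3 (Arg): best is AGA at 38.6.
Codon 4 (Asn): best is AAC at 25.6.
Codon 5 (Glu): best is GAG at 38.4.
Codon 6 (Phe): best is TTC at 42.0.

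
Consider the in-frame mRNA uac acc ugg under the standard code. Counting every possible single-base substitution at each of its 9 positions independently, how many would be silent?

4

Codon 1 (UAC, Tyr): 1 synonymous substitution.
Codon 2 (ACC, Thr): 3 synonymous substitutions.
Codon 3 (UGG, Trp): 0 synonymous substitutions.
Total: 1 + 3 + 0 = 4.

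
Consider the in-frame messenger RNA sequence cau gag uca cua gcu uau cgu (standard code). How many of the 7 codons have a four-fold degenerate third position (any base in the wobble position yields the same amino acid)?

Codon 1 CAU (His): third position 2-fold.
Codon 2 GAG (Glu): third position 2-fold.
Codon 3 UCA (Ser): third position 4-fold.
Codon 4 CUA (Leu): third position 4-fold.
Codon 5 GCU (Ala): third position 4-fold.
Codon 6 UAU (Tyr): third position 2-fold.
Codon 7 CGU (Arg): third position 4-fold.
Four-fold degenerate third positions: 4.

4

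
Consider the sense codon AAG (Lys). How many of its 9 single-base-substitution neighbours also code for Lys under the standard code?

Position 1: none → 0 synonymous.
Position 2: none → 0 synonymous.
Position 3: AAA → 1 synonymous.
Total: 0 + 0 + 1 = 1.

1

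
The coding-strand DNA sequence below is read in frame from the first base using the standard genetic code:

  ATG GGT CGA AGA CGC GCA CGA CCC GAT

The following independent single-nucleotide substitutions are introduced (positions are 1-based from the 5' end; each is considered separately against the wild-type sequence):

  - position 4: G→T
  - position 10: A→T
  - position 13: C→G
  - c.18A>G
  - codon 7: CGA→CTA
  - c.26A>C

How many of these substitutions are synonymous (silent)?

1

Codon 2: GGT (Gly) → TGT (Cys) — missense.
Codon 4: AGA (Arg) → TGA (Stop) — nonsense.
Codon 5: CGC (Arg) → GGC (Gly) — missense.
Codon 6: GCA (Ala) → GCG (Ala) — synonymous.
Codon 7: CGA (Arg) → CTA (Leu) — missense.
Codon 9: GAT (Asp) → GCT (Ala) — missense.
Synonymous: 1 of 6.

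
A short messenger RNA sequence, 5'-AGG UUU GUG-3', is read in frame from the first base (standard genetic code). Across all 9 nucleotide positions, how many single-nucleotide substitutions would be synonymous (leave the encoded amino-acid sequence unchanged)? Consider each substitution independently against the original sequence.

Codon 1 (AGG, Arg): 2 synonymous substitutions.
Codon 2 (UUU, Phe): 1 synonymous substitution.
Codon 3 (GUG, Val): 3 synonymous substitutions.
Total: 2 + 1 + 3 = 6.

6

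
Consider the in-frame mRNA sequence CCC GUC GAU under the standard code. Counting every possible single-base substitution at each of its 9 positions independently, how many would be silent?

Codon 1 (CCC, Pro): 3 synonymous substitutions.
Codon 2 (GUC, Val): 3 synonymous substitutions.
Codon 3 (GAU, Asp): 1 synonymous substitution.
Total: 3 + 3 + 1 = 7.

7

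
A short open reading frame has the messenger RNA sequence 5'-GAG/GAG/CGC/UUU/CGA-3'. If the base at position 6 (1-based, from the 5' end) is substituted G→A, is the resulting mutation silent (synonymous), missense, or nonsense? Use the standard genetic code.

silent

Position 6 falls in codon 2: GAG → Glu.
After the substitution the codon is GAA → Glu.
Both encode Glu, so the change is synonymous.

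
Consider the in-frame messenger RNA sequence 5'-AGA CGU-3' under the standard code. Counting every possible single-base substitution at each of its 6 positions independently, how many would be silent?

5

Codon 1 (AGA, Arg): 2 synonymous substitutions.
Codon 2 (CGU, Arg): 3 synonymous substitutions.
Total: 2 + 3 = 5.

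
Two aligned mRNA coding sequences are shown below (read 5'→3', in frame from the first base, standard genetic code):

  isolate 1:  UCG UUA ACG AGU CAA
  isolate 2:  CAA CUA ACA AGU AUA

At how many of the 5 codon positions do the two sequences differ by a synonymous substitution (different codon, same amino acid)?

Codon 1: UCG Ser / CAA Gln — nonsynonymous.
Codon 2: UUA Leu / CUA Leu — synonymous.
Codon 3: ACG Thr / ACA Thr — synonymous.
Codon 4: AGU Ser / AGU Ser — identical.
Codon 5: CAA Gln / AUA Ile — nonsynonymous.
Synonymous differences: 2.

2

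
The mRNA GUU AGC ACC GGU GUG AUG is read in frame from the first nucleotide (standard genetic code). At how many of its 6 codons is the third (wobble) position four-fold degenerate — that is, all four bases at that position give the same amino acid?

Codon 1 GUU (Val): third position 4-fold.
Codon 2 AGC (Ser): third position 2-fold.
Codon 3 ACC (Thr): third position 4-fold.
Codon 4 GGU (Gly): third position 4-fold.
Codon 5 GUG (Val): third position 4-fold.
Codon 6 AUG (Met): third position 1-fold.
Four-fold degenerate third positions: 4.

4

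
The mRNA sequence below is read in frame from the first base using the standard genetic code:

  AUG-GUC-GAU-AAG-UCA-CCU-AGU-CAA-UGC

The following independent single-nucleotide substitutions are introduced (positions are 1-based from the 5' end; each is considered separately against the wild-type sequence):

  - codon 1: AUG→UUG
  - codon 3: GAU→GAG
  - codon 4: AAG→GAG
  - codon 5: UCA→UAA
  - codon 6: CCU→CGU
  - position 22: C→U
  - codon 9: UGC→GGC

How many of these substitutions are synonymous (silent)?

0

Codon 1: AUG (Met) → UUG (Leu) — missense.
Codon 3: GAU (Asp) → GAG (Glu) — missense.
Codon 4: AAG (Lys) → GAG (Glu) — missense.
Codon 5: UCA (Ser) → UAA (Stop) — nonsense.
Codon 6: CCU (Pro) → CGU (Arg) — missense.
Codon 8: CAA (Gln) → UAA (Stop) — nonsense.
Codon 9: UGC (Cys) → GGC (Gly) — missense.
Synonymous: 0 of 7.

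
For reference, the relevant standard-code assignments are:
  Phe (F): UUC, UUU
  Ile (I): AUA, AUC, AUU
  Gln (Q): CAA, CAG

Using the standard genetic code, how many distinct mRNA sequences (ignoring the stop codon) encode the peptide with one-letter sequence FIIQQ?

Phe: 2 codons.
Ile: 3 codons.
Ile: 3 codons.
Gln: 2 codons.
Gln: 2 codons.
2 × 3 × 3 × 2 × 2 = 72.

72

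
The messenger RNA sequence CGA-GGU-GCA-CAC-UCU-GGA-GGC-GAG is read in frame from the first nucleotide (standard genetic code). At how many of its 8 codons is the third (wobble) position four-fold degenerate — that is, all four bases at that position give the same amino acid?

6

Codon 1 CGA (Arg): third position 4-fold.
Codon 2 GGU (Gly): third position 4-fold.
Codon 3 GCA (Ala): third position 4-fold.
Codon 4 CAC (His): third position 2-fold.
Codon 5 UCU (Ser): third position 4-fold.
Codon 6 GGA (Gly): third position 4-fold.
Codon 7 GGC (Gly): third position 4-fold.
Codon 8 GAG (Glu): third position 2-fold.
Four-fold degenerate third positions: 6.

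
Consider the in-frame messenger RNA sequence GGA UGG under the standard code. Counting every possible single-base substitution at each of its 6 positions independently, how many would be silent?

3

Codon 1 (GGA, Gly): 3 synonymous substitutions.
Codon 2 (UGG, Trp): 0 synonymous substitutions.
Total: 3 + 0 = 3.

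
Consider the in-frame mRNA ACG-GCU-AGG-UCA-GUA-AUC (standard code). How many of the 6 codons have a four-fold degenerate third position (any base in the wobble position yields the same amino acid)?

4

Codon 1 ACG (Thr): third position 4-fold.
Codon 2 GCU (Ala): third position 4-fold.
Codon 3 AGG (Arg): third position 2-fold.
Codon 4 UCA (Ser): third position 4-fold.
Codon 5 GUA (Val): third position 4-fold.
Codon 6 AUC (Ile): third position 3-fold.
Four-fold degenerate third positions: 4.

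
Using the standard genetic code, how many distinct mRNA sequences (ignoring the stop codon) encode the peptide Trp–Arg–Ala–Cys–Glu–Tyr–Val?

Trp: 1 codon.
Arg: 6 codons.
Ala: 4 codons.
Cys: 2 codons.
Glu: 2 codons.
Tyr: 2 codons.
Val: 4 codons.
1 × 6 × 4 × 2 × 2 × 2 × 4 = 768.

768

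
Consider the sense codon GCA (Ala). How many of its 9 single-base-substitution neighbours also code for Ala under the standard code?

Position 1: none → 0 synonymous.
Position 2: none → 0 synonymous.
Position 3: GCU, GCC, GCG → 3 synonymous.
Total: 0 + 0 + 3 = 3.

3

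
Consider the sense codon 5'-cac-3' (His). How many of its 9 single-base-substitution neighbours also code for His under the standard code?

Position 1: none → 0 synonymous.
Position 2: none → 0 synonymous.
Position 3: CAU → 1 synonymous.
Total: 0 + 0 + 1 = 1.

1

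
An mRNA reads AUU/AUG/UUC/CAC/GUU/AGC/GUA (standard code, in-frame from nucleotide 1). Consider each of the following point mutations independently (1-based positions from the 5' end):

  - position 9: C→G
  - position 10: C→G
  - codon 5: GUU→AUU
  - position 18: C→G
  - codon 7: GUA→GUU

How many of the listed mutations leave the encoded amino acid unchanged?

1

Codon 3: UUC (Phe) → UUG (Leu) — missense.
Codon 4: CAC (His) → GAC (Asp) — missense.
Codon 5: GUU (Val) → AUU (Ile) — missense.
Codon 6: AGC (Ser) → AGG (Arg) — missense.
Codon 7: GUA (Val) → GUU (Val) — synonymous.
Synonymous: 1 of 5.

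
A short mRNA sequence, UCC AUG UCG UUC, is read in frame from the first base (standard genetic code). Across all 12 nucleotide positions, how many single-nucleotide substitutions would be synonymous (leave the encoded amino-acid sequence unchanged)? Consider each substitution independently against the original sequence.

Codon 1 (UCC, Ser): 3 synonymous substitutions.
Codon 2 (AUG, Met): 0 synonymous substitutions.
Codon 3 (UCG, Ser): 3 synonymous substitutions.
Codon 4 (UUC, Phe): 1 synonymous substitution.
Total: 3 + 0 + 3 + 1 = 7.

7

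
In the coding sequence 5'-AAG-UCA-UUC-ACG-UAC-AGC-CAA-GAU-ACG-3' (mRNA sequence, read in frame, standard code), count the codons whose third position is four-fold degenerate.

Codon 1 AAG (Lys): third position 2-fold.
Codon 2 UCA (Ser): third position 4-fold.
Codon 3 UUC (Phe): third position 2-fold.
Codon 4 ACG (Thr): third position 4-fold.
Codon 5 UAC (Tyr): third position 2-fold.
Codon 6 AGC (Ser): third position 2-fold.
Codon 7 CAA (Gln): third position 2-fold.
Codon 8 GAU (Asp): third position 2-fold.
Codon 9 ACG (Thr): third position 4-fold.
Four-fold degenerate third positions: 3.

3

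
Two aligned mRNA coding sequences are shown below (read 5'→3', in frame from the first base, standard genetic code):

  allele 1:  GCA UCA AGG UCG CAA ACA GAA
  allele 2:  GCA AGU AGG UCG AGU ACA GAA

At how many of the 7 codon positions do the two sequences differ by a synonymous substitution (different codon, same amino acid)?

1

Codon 1: GCA Ala / GCA Ala — identical.
Codon 2: UCA Ser / AGU Ser — synonymous.
Codon 3: AGG Arg / AGG Arg — identical.
Codon 4: UCG Ser / UCG Ser — identical.
Codon 5: CAA Gln / AGU Ser — nonsynonymous.
Codon 6: ACA Thr / ACA Thr — identical.
Codon 7: GAA Glu / GAA Glu — identical.
Synonymous differences: 1.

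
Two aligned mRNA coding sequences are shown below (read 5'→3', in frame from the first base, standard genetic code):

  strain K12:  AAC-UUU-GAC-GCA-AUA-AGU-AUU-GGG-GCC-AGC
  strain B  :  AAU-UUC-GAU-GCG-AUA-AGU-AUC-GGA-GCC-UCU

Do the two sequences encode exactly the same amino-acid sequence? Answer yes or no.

yes

Codon 1: AAC Asn / AAU Asn — synonymous.
Codon 2: UUU Phe / UUC Phe — synonymous.
Codon 3: GAC Asp / GAU Asp — synonymous.
Codon 4: GCA Ala / GCG Ala — synonymous.
Codon 5: AUA Ile / AUA Ile — identical.
Codon 6: AGU Ser / AGU Ser — identical.
Codon 7: AUU Ile / AUC Ile — synonymous.
Codon 8: GGG Gly / GGA Gly — synonymous.
Codon 9: GCC Ala / GCC Ala — identical.
Codon 10: AGC Ser / UCU Ser — synonymous.
Nonsynonymous differences: 0 → same protein.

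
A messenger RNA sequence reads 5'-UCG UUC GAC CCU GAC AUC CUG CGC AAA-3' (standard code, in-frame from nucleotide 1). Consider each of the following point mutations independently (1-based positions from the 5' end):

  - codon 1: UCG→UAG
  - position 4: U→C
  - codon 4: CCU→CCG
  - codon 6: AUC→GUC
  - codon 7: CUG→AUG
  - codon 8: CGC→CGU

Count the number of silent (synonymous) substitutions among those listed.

Codon 1: UCG (Ser) → UAG (Stop) — nonsense.
Codon 2: UUC (Phe) → CUC (Leu) — missense.
Codon 4: CCU (Pro) → CCG (Pro) — synonymous.
Codon 6: AUC (Ile) → GUC (Val) — missense.
Codon 7: CUG (Leu) → AUG (Met) — missense.
Codon 8: CGC (Arg) → CGU (Arg) — synonymous.
Synonymous: 2 of 6.

2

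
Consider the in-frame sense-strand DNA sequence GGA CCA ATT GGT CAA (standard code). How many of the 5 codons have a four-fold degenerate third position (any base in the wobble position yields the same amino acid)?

Codon 1 GGA (Gly): third position 4-fold.
Codon 2 CCA (Pro): third position 4-fold.
Codon 3 ATT (Ile): third position 3-fold.
Codon 4 GGT (Gly): third position 4-fold.
Codon 5 CAA (Gln): third position 2-fold.
Four-fold degenerate third positions: 3.

3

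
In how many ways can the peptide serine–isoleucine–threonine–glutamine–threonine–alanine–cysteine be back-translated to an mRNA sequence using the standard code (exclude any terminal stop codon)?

Ser: 6 codons.
Ile: 3 codons.
Thr: 4 codons.
Gln: 2 codons.
Thr: 4 codons.
Ala: 4 codons.
Cys: 2 codons.
6 × 3 × 4 × 2 × 4 × 4 × 2 = 4608.

4608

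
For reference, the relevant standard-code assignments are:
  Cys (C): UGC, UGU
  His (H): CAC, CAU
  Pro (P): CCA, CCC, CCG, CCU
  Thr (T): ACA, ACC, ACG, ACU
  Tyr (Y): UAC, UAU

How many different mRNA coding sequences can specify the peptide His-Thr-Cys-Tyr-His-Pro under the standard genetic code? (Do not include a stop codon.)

256

His: 2 codons.
Thr: 4 codons.
Cys: 2 codons.
Tyr: 2 codons.
His: 2 codons.
Pro: 4 codons.
2 × 4 × 2 × 2 × 2 × 4 = 256.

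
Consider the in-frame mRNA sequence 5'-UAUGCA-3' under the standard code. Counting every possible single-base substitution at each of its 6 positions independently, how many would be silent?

Codon 1 (UAU, Tyr): 1 synonymous substitution.
Codon 2 (GCA, Ala): 3 synonymous substitutions.
Total: 1 + 3 = 4.

4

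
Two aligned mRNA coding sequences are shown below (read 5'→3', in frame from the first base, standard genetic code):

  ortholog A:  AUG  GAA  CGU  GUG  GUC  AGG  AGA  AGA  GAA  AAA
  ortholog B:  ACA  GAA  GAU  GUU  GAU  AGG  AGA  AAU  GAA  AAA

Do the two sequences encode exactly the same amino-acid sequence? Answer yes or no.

no

Codon 1: AUG Met / ACA Thr — nonsynonymous.
Codon 2: GAA Glu / GAA Glu — identical.
Codon 3: CGU Arg / GAU Asp — nonsynonymous.
Codon 4: GUG Val / GUU Val — synonymous.
Codon 5: GUC Val / GAU Asp — nonsynonymous.
Codon 6: AGG Arg / AGG Arg — identical.
Codon 7: AGA Arg / AGA Arg — identical.
Codon 8: AGA Arg / AAU Asn — nonsynonymous.
Codon 9: GAA Glu / GAA Glu — identical.
Codon 10: AAA Lys / AAA Lys — identical.
Nonsynonymous differences: 4 → different protein.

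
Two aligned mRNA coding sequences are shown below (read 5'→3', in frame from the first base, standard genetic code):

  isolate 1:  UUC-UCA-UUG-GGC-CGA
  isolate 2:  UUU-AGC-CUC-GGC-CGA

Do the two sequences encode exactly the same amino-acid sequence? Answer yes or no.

Codon 1: UUC Phe / UUU Phe — synonymous.
Codon 2: UCA Ser / AGC Ser — synonymous.
Codon 3: UUG Leu / CUC Leu — synonymous.
Codon 4: GGC Gly / GGC Gly — identical.
Codon 5: CGA Arg / CGA Arg — identical.
Nonsynonymous differences: 0 → same protein.

yes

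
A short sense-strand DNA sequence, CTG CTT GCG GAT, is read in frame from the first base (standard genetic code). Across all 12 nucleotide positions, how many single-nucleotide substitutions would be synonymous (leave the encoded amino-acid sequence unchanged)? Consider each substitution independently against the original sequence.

Codon 1 (CTG, Leu): 4 synonymous substitutions.
Codon 2 (CTT, Leu): 3 synonymous substitutions.
Codon 3 (GCG, Ala): 3 synonymous substitutions.
Codon 4 (GAT, Asp): 1 synonymous substitution.
Total: 4 + 3 + 3 + 1 = 11.

11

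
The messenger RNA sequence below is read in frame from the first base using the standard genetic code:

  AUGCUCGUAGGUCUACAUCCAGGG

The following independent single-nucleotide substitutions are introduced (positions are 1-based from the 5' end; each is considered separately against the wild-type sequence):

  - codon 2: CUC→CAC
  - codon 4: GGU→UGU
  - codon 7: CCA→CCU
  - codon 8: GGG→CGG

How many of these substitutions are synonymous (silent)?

Codon 2: CUC (Leu) → CAC (His) — missense.
Codon 4: GGU (Gly) → UGU (Cys) — missense.
Codon 7: CCA (Pro) → CCU (Pro) — synonymous.
Codon 8: GGG (Gly) → CGG (Arg) — missense.
Synonymous: 1 of 4.

1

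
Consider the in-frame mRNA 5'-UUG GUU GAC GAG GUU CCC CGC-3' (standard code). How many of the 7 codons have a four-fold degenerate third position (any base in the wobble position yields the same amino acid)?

4

Codon 1 UUG (Leu): third position 2-fold.
Codon 2 GUU (Val): third position 4-fold.
Codon 3 GAC (Asp): third position 2-fold.
Codon 4 GAG (Glu): third position 2-fold.
Codon 5 GUU (Val): third position 4-fold.
Codon 6 CCC (Pro): third position 4-fold.
Codon 7 CGC (Arg): third position 4-fold.
Four-fold degenerate third positions: 4.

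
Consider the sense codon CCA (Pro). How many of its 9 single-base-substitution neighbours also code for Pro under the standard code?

Position 1: none → 0 synonymous.
Position 2: none → 0 synonymous.
Position 3: CCT, CCC, CCG → 3 synonymous.
Total: 0 + 0 + 3 = 3.

3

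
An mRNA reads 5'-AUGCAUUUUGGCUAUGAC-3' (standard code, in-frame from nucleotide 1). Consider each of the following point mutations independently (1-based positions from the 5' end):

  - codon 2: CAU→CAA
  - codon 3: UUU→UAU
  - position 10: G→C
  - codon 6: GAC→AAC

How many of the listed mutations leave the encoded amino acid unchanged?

Codon 2: CAU (His) → CAA (Gln) — missense.
Codon 3: UUU (Phe) → UAU (Tyr) — missense.
Codon 4: GGC (Gly) → CGC (Arg) — missense.
Codon 6: GAC (Asp) → AAC (Asn) — missense.
Synonymous: 0 of 4.

0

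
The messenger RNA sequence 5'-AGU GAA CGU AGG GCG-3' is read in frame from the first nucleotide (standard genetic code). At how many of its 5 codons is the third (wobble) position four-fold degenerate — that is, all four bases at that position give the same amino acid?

Codon 1 AGU (Ser): third position 2-fold.
Codon 2 GAA (Glu): third position 2-fold.
Codon 3 CGU (Arg): third position 4-fold.
Codon 4 AGG (Arg): third position 2-fold.
Codon 5 GCG (Ala): third position 4-fold.
Four-fold degenerate third positions: 2.

2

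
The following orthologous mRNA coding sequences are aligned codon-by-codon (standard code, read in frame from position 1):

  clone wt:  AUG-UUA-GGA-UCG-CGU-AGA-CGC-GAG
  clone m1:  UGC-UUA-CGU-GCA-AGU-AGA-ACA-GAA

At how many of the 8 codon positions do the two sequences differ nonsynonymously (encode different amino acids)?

Codon 1: AUG Met / UGC Cys — nonsynonymous.
Codon 2: UUA Leu / UUA Leu — identical.
Codon 3: GGA Gly / CGU Arg — nonsynonymous.
Codon 4: UCG Ser / GCA Ala — nonsynonymous.
Codon 5: CGU Arg / AGU Ser — nonsynonymous.
Codon 6: AGA Arg / AGA Arg — identical.
Codon 7: CGC Arg / ACA Thr — nonsynonymous.
Codon 8: GAG Glu / GAA Glu — synonymous.
Nonsynonymous differences: 5.

5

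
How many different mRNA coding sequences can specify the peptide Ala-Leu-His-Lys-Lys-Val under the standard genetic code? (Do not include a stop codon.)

768

Ala: 4 codons.
Leu: 6 codons.
His: 2 codons.
Lys: 2 codons.
Lys: 2 codons.
Val: 4 codons.
4 × 6 × 2 × 2 × 2 × 4 = 768.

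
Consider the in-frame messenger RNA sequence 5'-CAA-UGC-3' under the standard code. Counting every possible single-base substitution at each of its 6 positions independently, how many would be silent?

Codon 1 (CAA, Gln): 1 synonymous substitution.
Codon 2 (UGC, Cys): 1 synonymous substitution.
Total: 1 + 1 = 2.

2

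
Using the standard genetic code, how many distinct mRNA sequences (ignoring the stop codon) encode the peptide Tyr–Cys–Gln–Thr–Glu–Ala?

Tyr: 2 codons.
Cys: 2 codons.
Gln: 2 codons.
Thr: 4 codons.
Glu: 2 codons.
Ala: 4 codons.
2 × 2 × 2 × 4 × 2 × 4 = 256.

256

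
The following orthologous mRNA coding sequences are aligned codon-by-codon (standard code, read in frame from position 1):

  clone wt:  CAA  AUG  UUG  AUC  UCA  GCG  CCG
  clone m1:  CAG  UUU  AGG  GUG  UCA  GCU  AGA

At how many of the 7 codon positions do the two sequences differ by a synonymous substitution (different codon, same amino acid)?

Codon 1: CAA Gln / CAG Gln — synonymous.
Codon 2: AUG Met / UUU Phe — nonsynonymous.
Codon 3: UUG Leu / AGG Arg — nonsynonymous.
Codon 4: AUC Ile / GUG Val — nonsynonymous.
Codon 5: UCA Ser / UCA Ser — identical.
Codon 6: GCG Ala / GCU Ala — synonymous.
Codon 7: CCG Pro / AGA Arg — nonsynonymous.
Synonymous differences: 2.

2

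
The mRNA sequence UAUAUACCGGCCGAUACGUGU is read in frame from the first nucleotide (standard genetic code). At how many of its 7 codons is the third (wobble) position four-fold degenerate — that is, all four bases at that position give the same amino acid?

Codon 1 UAU (Tyr): third position 2-fold.
Codon 2 AUA (Ile): third position 3-fold.
Codon 3 CCG (Pro): third position 4-fold.
Codon 4 GCC (Ala): third position 4-fold.
Codon 5 GAU (Asp): third position 2-fold.
Codon 6 ACG (Thr): third position 4-fold.
Codon 7 UGU (Cys): third position 2-fold.
Four-fold degenerate third positions: 3.

3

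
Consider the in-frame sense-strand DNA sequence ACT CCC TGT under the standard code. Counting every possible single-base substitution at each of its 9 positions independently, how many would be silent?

Codon 1 (ACT, Thr): 3 synonymous substitutions.
Codon 2 (CCC, Pro): 3 synonymous substitutions.
Codon 3 (TGT, Cys): 1 synonymous substitution.
Total: 3 + 3 + 1 = 7.

7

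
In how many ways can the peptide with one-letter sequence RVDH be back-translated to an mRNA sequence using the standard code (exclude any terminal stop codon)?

Arg: 6 codons.
Val: 4 codons.
Asp: 2 codons.
His: 2 codons.
6 × 4 × 2 × 2 = 96.

96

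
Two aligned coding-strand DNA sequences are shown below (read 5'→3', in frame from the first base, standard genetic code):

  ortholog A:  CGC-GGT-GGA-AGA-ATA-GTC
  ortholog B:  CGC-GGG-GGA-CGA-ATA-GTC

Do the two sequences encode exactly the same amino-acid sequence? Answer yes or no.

yes

Codon 1: CGC Arg / CGC Arg — identical.
Codon 2: GGT Gly / GGG Gly — synonymous.
Codon 3: GGA Gly / GGA Gly — identical.
Codon 4: AGA Arg / CGA Arg — synonymous.
Codon 5: ATA Ile / ATA Ile — identical.
Codon 6: GTC Val / GTC Val — identical.
Nonsynonymous differences: 0 → same protein.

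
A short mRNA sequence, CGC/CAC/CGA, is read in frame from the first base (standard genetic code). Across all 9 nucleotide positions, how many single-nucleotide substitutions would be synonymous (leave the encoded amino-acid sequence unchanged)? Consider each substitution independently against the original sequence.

8

Codon 1 (CGC, Arg): 3 synonymous substitutions.
Codon 2 (CAC, His): 1 synonymous substitution.
Codon 3 (CGA, Arg): 4 synonymous substitutions.
Total: 3 + 1 + 4 = 8.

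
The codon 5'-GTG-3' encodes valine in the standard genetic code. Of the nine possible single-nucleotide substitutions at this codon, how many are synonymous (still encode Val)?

Position 1: none → 0 synonymous.
Position 2: none → 0 synonymous.
Position 3: GTT, GTC, GTA → 3 synonymous.
Total: 0 + 0 + 3 = 3.

3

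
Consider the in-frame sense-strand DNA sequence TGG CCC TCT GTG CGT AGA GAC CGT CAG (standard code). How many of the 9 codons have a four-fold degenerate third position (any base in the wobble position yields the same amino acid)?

5

Codon 1 TGG (Trp): third position 1-fold.
Codon 2 CCC (Pro): third position 4-fold.
Codon 3 TCT (Ser): third position 4-fold.
Codon 4 GTG (Val): third position 4-fold.
Codon 5 CGT (Arg): third position 4-fold.
Codon 6 AGA (Arg): third position 2-fold.
Codon 7 GAC (Asp): third position 2-fold.
Codon 8 CGT (Arg): third position 4-fold.
Codon 9 CAG (Gln): third position 2-fold.
Four-fold degenerate third positions: 5.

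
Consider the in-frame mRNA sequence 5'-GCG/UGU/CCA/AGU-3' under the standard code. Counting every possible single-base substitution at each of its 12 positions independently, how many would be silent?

8

Codon 1 (GCG, Ala): 3 synonymous substitutions.
Codon 2 (UGU, Cys): 1 synonymous substitution.
Codon 3 (CCA, Pro): 3 synonymous substitutions.
Codon 4 (AGU, Ser): 1 synonymous substitution.
Total: 3 + 1 + 3 + 1 = 8.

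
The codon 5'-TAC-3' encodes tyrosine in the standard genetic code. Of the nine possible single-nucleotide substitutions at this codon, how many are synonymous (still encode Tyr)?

1

Position 1: none → 0 synonymous.
Position 2: none → 0 synonymous.
Position 3: TAT → 1 synonymous.
Total: 0 + 0 + 1 = 1.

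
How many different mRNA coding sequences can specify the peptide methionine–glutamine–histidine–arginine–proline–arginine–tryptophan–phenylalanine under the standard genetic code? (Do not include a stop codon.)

1152

Met: 1 codon.
Gln: 2 codons.
His: 2 codons.
Arg: 6 codons.
Pro: 4 codons.
Arg: 6 codons.
Trp: 1 codon.
Phe: 2 codons.
1 × 2 × 2 × 6 × 4 × 6 × 1 × 2 = 1152.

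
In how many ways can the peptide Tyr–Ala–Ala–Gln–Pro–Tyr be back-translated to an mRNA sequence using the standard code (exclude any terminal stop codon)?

Tyr: 2 codons.
Ala: 4 codons.
Ala: 4 codons.
Gln: 2 codons.
Pro: 4 codons.
Tyr: 2 codons.
2 × 4 × 4 × 2 × 4 × 2 = 512.

512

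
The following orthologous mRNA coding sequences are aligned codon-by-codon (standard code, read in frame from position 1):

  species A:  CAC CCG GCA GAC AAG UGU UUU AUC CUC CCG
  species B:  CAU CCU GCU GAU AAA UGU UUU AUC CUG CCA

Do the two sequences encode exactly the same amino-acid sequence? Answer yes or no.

Codon 1: CAC His / CAU His — synonymous.
Codon 2: CCG Pro / CCU Pro — synonymous.
Codon 3: GCA Ala / GCU Ala — synonymous.
Codon 4: GAC Asp / GAU Asp — synonymous.
Codon 5: AAG Lys / AAA Lys — synonymous.
Codon 6: UGU Cys / UGU Cys — identical.
Codon 7: UUU Phe / UUU Phe — identical.
Codon 8: AUC Ile / AUC Ile — identical.
Codon 9: CUC Leu / CUG Leu — synonymous.
Codon 10: CCG Pro / CCA Pro — synonymous.
Nonsynonymous differences: 0 → same protein.

yes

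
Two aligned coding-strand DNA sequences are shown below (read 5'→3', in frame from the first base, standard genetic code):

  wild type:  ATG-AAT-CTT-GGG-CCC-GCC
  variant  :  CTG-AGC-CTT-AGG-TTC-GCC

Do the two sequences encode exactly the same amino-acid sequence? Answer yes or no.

no

Codon 1: ATG Met / CTG Leu — nonsynonymous.
Codon 2: AAT Asn / AGC Ser — nonsynonymous.
Codon 3: CTT Leu / CTT Leu — identical.
Codon 4: GGG Gly / AGG Arg — nonsynonymous.
Codon 5: CCC Pro / TTC Phe — nonsynonymous.
Codon 6: GCC Ala / GCC Ala — identical.
Nonsynonymous differences: 4 → different protein.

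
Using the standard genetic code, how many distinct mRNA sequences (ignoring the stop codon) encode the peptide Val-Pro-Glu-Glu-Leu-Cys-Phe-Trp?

1536

Val: 4 codons.
Pro: 4 codons.
Glu: 2 codons.
Glu: 2 codons.
Leu: 6 codons.
Cys: 2 codons.
Phe: 2 codons.
Trp: 1 codon.
4 × 4 × 2 × 2 × 6 × 2 × 2 × 1 = 1536.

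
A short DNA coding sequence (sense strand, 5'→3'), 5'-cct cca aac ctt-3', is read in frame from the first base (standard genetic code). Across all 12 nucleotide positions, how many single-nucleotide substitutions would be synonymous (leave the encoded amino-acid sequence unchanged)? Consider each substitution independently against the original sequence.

Codon 1 (CCT, Pro): 3 synonymous substitutions.
Codon 2 (CCA, Pro): 3 synonymous substitutions.
Codon 3 (AAC, Asn): 1 synonymous substitution.
Codon 4 (CTT, Leu): 3 synonymous substitutions.
Total: 3 + 3 + 1 + 3 = 10.

10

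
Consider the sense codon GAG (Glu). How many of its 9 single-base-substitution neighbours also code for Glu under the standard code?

Position 1: none → 0 synonymous.
Position 2: none → 0 synonymous.
Position 3: GAA → 1 synonymous.
Total: 0 + 0 + 1 = 1.

1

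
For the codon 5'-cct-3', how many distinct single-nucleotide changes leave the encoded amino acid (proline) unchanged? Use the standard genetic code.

Position 1: none → 0 synonymous.
Position 2: none → 0 synonymous.
Position 3: CCC, CCA, CCG → 3 synonymous.
Total: 0 + 0 + 3 = 3.

3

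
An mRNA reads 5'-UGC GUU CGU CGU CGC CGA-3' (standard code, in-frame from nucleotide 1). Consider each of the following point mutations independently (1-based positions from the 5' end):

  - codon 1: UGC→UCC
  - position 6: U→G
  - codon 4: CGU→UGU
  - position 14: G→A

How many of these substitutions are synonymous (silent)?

1

Codon 1: UGC (Cys) → UCC (Ser) — missense.
Codon 2: GUU (Val) → GUG (Val) — synonymous.
Codon 4: CGU (Arg) → UGU (Cys) — missense.
Codon 5: CGC (Arg) → CAC (His) — missense.
Synonymous: 1 of 4.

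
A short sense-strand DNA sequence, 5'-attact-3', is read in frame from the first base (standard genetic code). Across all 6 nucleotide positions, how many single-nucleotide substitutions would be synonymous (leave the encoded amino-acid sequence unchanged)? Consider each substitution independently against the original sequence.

5

Codon 1 (ATT, Ile): 2 synonymous substitutions.
Codon 2 (ACT, Thr): 3 synonymous substitutions.
Total: 2 + 3 = 5.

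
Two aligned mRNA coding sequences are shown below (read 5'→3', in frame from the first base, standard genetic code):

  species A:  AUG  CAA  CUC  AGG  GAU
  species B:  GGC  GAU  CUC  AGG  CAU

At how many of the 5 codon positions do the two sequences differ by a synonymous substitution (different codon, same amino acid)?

0

Codon 1: AUG Met / GGC Gly — nonsynonymous.
Codon 2: CAA Gln / GAU Asp — nonsynonymous.
Codon 3: CUC Leu / CUC Leu — identical.
Codon 4: AGG Arg / AGG Arg — identical.
Codon 5: GAU Asp / CAU His — nonsynonymous.
Synonymous differences: 0.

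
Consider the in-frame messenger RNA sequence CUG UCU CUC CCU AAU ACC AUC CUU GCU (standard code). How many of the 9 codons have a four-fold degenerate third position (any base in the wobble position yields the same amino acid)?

7

Codon 1 CUG (Leu): third position 4-fold.
Codon 2 UCU (Ser): third position 4-fold.
Codon 3 CUC (Leu): third position 4-fold.
Codon 4 CCU (Pro): third position 4-fold.
Codon 5 AAU (Asn): third position 2-fold.
Codon 6 ACC (Thr): third position 4-fold.
Codon 7 AUC (Ile): third position 3-fold.
Codon 8 CUU (Leu): third position 4-fold.
Codon 9 GCU (Ala): third position 4-fold.
Four-fold degenerate third positions: 7.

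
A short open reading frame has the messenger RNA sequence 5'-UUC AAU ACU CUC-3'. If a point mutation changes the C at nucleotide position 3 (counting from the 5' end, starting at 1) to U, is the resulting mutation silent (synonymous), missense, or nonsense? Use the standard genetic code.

Position 3 falls in codon 1: UUC → Phe.
After the substitution the codon is UUU → Phe.
Both encode Phe, so the change is synonymous.

silent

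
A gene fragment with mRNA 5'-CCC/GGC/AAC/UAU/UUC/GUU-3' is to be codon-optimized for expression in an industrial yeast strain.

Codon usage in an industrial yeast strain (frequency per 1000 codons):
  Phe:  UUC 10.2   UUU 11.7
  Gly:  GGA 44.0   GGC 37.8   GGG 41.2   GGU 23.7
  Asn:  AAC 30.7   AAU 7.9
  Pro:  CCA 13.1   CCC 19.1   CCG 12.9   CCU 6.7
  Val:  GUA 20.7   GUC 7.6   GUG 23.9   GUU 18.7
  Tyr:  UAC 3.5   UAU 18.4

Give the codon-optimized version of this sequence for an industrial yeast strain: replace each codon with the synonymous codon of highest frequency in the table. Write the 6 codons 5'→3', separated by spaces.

Codon 1 (Pro): best is CCC at 19.1.
Codon 2 (Gly): best is GGA at 44.0.
Codon 3 (Asn): best is AAC at 30.7.
Codon 4 (Tyr): best is UAU at 18.4.
Codon 5 (Phe): best is UUU at 11.7.
Codon 6 (Val): best is GUG at 23.9.

CCC GGA AAC UAU UUU GUG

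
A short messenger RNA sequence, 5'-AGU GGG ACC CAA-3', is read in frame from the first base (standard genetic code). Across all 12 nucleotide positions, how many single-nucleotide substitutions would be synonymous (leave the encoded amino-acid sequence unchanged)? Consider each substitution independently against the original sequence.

8

Codon 1 (AGU, Ser): 1 synonymous substitution.
Codon 2 (GGG, Gly): 3 synonymous substitutions.
Codon 3 (ACC, Thr): 3 synonymous substitutions.
Codon 4 (CAA, Gln): 1 synonymous substitution.
Total: 1 + 3 + 3 + 1 = 8.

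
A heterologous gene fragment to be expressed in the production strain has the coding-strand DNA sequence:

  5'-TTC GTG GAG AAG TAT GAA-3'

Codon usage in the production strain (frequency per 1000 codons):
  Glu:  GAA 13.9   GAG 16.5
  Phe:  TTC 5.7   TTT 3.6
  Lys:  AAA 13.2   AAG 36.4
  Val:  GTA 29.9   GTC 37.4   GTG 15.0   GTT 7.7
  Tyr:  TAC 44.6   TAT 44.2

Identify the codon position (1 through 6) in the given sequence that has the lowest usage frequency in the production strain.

1

Codon 1 TTC (Phe): 5.7 per 1000.
Codon 2 GTG (Val): 15.0 per 1000.
Codon 3 GAG (Glu): 16.5 per 1000.
Codon 4 AAG (Lys): 36.4 per 1000.
Codon 5 TAT (Tyr): 44.2 per 1000.
Codon 6 GAA (Glu): 13.9 per 1000.
Lowest frequency is 5.7 at codon 1.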